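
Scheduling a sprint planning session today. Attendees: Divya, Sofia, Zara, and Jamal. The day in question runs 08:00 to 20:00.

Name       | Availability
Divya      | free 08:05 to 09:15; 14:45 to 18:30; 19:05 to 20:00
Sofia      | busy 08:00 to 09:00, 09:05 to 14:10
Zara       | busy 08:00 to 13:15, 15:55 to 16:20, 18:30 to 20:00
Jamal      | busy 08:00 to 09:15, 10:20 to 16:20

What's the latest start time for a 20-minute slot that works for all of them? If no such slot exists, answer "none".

Divya free: 08:05-09:15, 14:45-18:30, 19:05-20:00.
Sofia free: 09:00-09:05, 14:10-20:00 (invert busy blocks within the working day).
Zara free: 13:15-15:55, 16:20-18:30 (invert busy blocks within the working day).
Jamal free: 09:15-10:20, 16:20-20:00 (invert busy blocks within the working day).
Divya ∩ Sofia: 09:00-09:05, 14:45-18:30, 19:05-20:00.
Divya ∩ Sofia ∩ Zara: 14:45-15:55, 16:20-18:30.
Divya ∩ Sofia ∩ Zara ∩ Jamal: 16:20-18:30.
Those are the intersection windows.
The last common window of at least 20 minutes is 16:20-18:30; a 20-minute meeting can start as late as 18:10 and still end by 18:30.

18:10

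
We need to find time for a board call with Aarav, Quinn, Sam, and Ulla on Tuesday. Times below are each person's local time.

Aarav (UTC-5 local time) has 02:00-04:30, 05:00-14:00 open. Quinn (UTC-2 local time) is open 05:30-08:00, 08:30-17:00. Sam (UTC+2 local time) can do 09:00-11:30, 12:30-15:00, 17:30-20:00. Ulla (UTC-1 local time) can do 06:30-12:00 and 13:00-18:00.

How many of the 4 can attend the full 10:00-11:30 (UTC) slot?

2

Aarav in UTC: 07:00-09:30, 10:00-19:00 (add 5h to convert from UTC-5).
Quinn in UTC: 07:30-10:00, 10:30-19:00 (add 2h to convert from UTC-2).
Sam in UTC: 07:00-09:30, 10:30-13:00, 15:30-18:00 (subtract 2h to convert from UTC+2).
Ulla in UTC: 07:30-13:00, 14:00-19:00 (add 1h to convert from UTC-1).
Aarav and Ulla can make the full 10:00-11:30 slot — that's 2.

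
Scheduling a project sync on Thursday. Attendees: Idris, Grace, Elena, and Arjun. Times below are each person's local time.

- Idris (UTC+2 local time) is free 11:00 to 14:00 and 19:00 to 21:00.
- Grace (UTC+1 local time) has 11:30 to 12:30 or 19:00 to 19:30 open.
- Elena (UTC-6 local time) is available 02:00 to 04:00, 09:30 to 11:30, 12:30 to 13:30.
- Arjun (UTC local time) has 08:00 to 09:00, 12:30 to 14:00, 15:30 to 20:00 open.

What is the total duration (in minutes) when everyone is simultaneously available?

Idris in UTC: 09:00-12:00, 17:00-19:00 (subtract 2h to convert from UTC+2).
Grace in UTC: 10:30-11:30, 18:00-18:30 (subtract 1h to convert from UTC+1).
Elena in UTC: 08:00-10:00, 15:30-17:30, 18:30-19:30 (add 6h to convert from UTC-6).
Arjun in UTC: 08:00-09:00, 12:30-14:00, 15:30-20:00.
Idris ∩ Grace: 10:30-11:30, 18:00-18:30.
Idris ∩ Grace ∩ Elena: ∅.
Idris ∩ Grace ∩ Elena ∩ Arjun: ∅.
There is no time when everyone is free.
There is no common window, so the total is 0 minutes.

0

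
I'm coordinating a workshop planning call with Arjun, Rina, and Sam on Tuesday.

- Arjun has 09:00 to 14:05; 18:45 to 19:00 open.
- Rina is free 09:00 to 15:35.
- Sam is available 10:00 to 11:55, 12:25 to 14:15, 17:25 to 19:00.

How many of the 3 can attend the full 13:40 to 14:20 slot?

Rina can make the full 13:40-14:20 slot — that's 1.

1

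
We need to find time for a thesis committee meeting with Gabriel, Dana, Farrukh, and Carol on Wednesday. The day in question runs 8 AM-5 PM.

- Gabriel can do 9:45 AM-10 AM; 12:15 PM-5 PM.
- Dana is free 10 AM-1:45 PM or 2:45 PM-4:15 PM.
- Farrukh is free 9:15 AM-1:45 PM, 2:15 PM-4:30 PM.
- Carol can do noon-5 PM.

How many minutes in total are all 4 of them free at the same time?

Gabriel ∩ Dana: 12:15-13:45, 14:45-16:15.
Gabriel ∩ Dana ∩ Farrukh: 12:15-13:45, 14:45-16:15.
Gabriel ∩ Dana ∩ Farrukh ∩ Carol: 12:15-13:45, 14:45-16:15.
Summing the common windows: 90 + 90 = 180 minutes.

180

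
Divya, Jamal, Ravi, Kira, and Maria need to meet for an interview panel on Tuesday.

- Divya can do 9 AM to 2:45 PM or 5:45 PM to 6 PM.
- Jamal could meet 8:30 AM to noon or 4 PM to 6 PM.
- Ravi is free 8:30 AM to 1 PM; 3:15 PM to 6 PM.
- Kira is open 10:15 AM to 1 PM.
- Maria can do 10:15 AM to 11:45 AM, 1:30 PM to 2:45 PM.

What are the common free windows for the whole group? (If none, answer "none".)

Divya ∩ Jamal: 09:00-12:00, 17:45-18:00.
Divya ∩ Jamal ∩ Ravi: 09:00-12:00, 17:45-18:00.
Divya ∩ Jamal ∩ Ravi ∩ Kira: 10:15-12:00.
Divya ∩ Jamal ∩ Ravi ∩ Kira ∩ Maria: 10:15-11:45.

10:15-11:45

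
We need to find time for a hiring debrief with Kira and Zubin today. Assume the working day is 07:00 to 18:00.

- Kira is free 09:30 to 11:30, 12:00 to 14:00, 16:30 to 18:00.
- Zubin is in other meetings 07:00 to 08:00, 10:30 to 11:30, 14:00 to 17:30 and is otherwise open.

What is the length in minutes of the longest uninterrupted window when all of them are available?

Kira free: 09:30-11:30, 12:00-14:00, 16:30-18:00.
Zubin free: 08:00-10:30, 11:30-14:00, 17:30-18:00 (invert busy blocks within the working day).
Kira ∩ Zubin: 09:30-10:30, 12:00-14:00, 17:30-18:00.
So the common availability across everyone is 09:30-10:30, 12:00-14:00, 17:30-18:00.
The longest is 12:00-14:00 at 120 minutes.

120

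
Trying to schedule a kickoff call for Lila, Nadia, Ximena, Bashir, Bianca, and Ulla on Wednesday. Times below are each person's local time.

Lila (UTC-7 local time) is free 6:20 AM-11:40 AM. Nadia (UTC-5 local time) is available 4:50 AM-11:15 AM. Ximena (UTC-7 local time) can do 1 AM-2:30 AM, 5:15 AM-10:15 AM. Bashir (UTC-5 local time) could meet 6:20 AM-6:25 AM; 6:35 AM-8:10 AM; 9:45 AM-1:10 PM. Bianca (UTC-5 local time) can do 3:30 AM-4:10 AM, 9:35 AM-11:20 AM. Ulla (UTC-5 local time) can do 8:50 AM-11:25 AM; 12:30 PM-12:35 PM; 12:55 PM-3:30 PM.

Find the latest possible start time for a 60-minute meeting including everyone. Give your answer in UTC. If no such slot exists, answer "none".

Lila in UTC: 13:20-18:40 (add 7h to convert from UTC-7).
Nadia in UTC: 09:50-16:15 (add 5h to convert from UTC-5).
Ximena in UTC: 08:00-09:30, 12:15-17:15 (add 7h to convert from UTC-7).
Bashir in UTC: 11:20-11:25, 11:35-13:10, 14:45-18:10 (add 5h to convert from UTC-5).
Bianca in UTC: 08:30-09:10, 14:35-16:20 (add 5h to convert from UTC-5).
Ulla in UTC: 13:50-16:25, 17:30-17:35, 17:55-20:30 (add 5h to convert from UTC-5).
Lila ∩ Nadia: 13:20-16:15.
Lila ∩ Nadia ∩ Ximena: 13:20-16:15.
Lila ∩ Nadia ∩ Ximena ∩ Bashir: 14:45-16:15.
Lila ∩ Nadia ∩ Ximena ∩ Bashir ∩ Bianca: 14:45-16:15.
Lila ∩ Nadia ∩ Ximena ∩ Bashir ∩ Bianca ∩ Ulla: 14:45-16:15.
So the common availability across everyone is 14:45-16:15.
The last common window of at least 60 minutes is 14:45-16:15; a 60-minute meeting can start as late as 15:15 and still end by 16:15.

15:15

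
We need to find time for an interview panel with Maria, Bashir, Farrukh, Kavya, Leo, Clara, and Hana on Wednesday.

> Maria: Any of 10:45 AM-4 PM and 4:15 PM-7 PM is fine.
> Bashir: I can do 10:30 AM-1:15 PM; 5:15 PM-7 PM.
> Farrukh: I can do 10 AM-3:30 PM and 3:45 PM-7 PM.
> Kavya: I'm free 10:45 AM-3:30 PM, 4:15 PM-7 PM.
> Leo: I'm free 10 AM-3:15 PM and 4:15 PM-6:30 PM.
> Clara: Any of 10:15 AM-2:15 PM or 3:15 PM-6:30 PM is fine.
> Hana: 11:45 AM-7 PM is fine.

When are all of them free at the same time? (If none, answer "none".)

11:45-13:15, 17:15-18:30

Maria ∩ Bashir: 10:45-13:15, 17:15-19:00.
Maria ∩ Bashir ∩ Farrukh: 10:45-13:15, 17:15-19:00.
Maria ∩ Bashir ∩ Farrukh ∩ Kavya: 10:45-13:15, 17:15-19:00.
Maria ∩ Bashir ∩ Farrukh ∩ Kavya ∩ Leo: 10:45-13:15, 17:15-18:30.
Maria ∩ Bashir ∩ Farrukh ∩ Kavya ∩ Leo ∩ Clara: 10:45-13:15, 17:15-18:30.
Maria ∩ Bashir ∩ Farrukh ∩ Kavya ∩ Leo ∩ Clara ∩ Hana: 11:45-13:15, 17:15-18:30.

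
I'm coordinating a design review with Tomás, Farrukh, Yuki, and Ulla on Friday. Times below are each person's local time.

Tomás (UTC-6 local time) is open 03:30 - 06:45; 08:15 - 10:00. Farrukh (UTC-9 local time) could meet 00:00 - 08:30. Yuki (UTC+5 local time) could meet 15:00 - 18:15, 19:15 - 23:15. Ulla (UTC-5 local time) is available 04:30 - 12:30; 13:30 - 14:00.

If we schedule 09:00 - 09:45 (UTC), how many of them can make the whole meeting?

1

Tomás in UTC: 09:30-12:45, 14:15-16:00 (add 6h to convert from UTC-6).
Farrukh in UTC: 09:00-17:30 (add 9h to convert from UTC-9).
Yuki in UTC: 10:00-13:15, 14:15-18:15 (subtract 5h to convert from UTC+5).
Ulla in UTC: 09:30-17:30, 18:30-19:00 (add 5h to convert from UTC-5).
Farrukh can make the full 09:00-09:45 slot — that's 1.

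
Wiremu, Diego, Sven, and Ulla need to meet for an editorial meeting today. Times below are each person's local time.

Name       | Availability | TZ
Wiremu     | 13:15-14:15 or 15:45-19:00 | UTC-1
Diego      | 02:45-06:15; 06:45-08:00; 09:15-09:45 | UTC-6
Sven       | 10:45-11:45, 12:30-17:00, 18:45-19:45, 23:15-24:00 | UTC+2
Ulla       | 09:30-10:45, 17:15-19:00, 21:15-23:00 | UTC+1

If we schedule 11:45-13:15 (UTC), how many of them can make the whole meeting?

Wiremu in UTC: 14:15-15:15, 16:45-20:00 (add 1h to convert from UTC-1).
Diego in UTC: 08:45-12:15, 12:45-14:00, 15:15-15:45 (add 6h to convert from UTC-6).
Sven in UTC: 08:45-09:45, 10:30-15:00, 16:45-17:45, 21:15-22:00 (subtract 2h to convert from UTC+2).
Ulla in UTC: 08:30-09:45, 16:15-18:00, 20:15-22:00 (subtract 1h to convert from UTC+1).
Sven can make the full 11:45-13:15 slot — that's 1.

1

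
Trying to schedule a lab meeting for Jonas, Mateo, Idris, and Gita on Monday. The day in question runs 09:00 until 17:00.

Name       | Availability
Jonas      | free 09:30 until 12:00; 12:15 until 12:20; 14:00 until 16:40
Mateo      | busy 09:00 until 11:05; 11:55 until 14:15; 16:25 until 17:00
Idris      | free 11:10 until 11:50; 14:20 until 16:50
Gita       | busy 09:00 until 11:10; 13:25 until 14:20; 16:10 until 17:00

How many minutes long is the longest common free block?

110

Jonas free: 09:30-12:00, 12:15-12:20, 14:00-16:40.
Mateo free: 11:05-11:55, 14:15-16:25 (invert busy blocks within the working day).
Idris free: 11:10-11:50, 14:20-16:50.
Gita free: 11:10-13:25, 14:20-16:10 (invert busy blocks within the working day).
Jonas ∩ Mateo: 11:05-11:55, 14:15-16:25.
Jonas ∩ Mateo ∩ Idris: 11:10-11:50, 14:20-16:25.
Jonas ∩ Mateo ∩ Idris ∩ Gita: 11:10-11:50, 14:20-16:10.
The longest is 14:20-16:10 at 110 minutes.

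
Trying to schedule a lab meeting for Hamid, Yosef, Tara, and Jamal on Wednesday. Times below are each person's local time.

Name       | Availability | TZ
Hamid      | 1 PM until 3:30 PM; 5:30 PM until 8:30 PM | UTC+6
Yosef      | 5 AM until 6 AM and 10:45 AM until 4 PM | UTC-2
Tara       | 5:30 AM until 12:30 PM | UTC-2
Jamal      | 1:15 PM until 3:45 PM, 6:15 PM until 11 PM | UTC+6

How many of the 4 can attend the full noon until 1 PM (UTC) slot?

2

Hamid in UTC: 07:00-09:30, 11:30-14:30 (subtract 6h to convert from UTC+6).
Yosef in UTC: 07:00-08:00, 12:45-18:00 (add 2h to convert from UTC-2).
Tara in UTC: 07:30-14:30 (add 2h to convert from UTC-2).
Jamal in UTC: 07:15-09:45, 12:15-17:00 (subtract 6h to convert from UTC+6).
Hamid and Tara can make the full 12:00-13:00 slot — that's 2.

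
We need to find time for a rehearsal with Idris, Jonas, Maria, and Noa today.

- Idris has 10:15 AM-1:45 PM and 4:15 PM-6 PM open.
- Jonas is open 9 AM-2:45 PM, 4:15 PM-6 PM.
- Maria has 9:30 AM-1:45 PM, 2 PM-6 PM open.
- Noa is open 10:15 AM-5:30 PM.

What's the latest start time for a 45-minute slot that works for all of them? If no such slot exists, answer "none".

Idris ∩ Jonas: 10:15-13:45, 16:15-18:00.
Idris ∩ Jonas ∩ Maria: 10:15-13:45, 16:15-18:00.
Idris ∩ Jonas ∩ Maria ∩ Noa: 10:15-13:45, 16:15-17:30.
The last common window of at least 45 minutes is 16:15-17:30; a 45-minute meeting can start as late as 16:45 and still end by 17:30.

16:45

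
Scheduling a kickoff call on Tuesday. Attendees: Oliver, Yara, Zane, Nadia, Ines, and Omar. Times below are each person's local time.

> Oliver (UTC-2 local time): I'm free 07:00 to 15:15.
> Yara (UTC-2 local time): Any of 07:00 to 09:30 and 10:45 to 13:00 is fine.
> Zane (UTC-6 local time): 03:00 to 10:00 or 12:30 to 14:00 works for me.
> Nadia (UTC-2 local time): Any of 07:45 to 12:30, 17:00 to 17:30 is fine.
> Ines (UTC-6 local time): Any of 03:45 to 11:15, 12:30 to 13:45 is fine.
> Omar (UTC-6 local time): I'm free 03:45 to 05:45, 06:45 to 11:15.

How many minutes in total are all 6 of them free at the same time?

210

Oliver in UTC: 09:00-17:15 (add 2h to convert from UTC-2).
Yara in UTC: 09:00-11:30, 12:45-15:00 (add 2h to convert from UTC-2).
Zane in UTC: 09:00-16:00, 18:30-20:00 (add 6h to convert from UTC-6).
Nadia in UTC: 09:45-14:30, 19:00-19:30 (add 2h to convert from UTC-2).
Ines in UTC: 09:45-17:15, 18:30-19:45 (add 6h to convert from UTC-6).
Omar in UTC: 09:45-11:45, 12:45-17:15 (add 6h to convert from UTC-6).
Oliver ∩ Yara: 09:00-11:30, 12:45-15:00.
Oliver ∩ Yara ∩ Zane: 09:00-11:30, 12:45-15:00.
Oliver ∩ Yara ∩ Zane ∩ Nadia: 09:45-11:30, 12:45-14:30.
Oliver ∩ Yara ∩ Zane ∩ Nadia ∩ Ines: 09:45-11:30, 12:45-14:30.
Oliver ∩ Yara ∩ Zane ∩ Nadia ∩ Ines ∩ Omar: 09:45-11:30, 12:45-14:30.
Summing the common windows: 105 + 105 = 210 minutes.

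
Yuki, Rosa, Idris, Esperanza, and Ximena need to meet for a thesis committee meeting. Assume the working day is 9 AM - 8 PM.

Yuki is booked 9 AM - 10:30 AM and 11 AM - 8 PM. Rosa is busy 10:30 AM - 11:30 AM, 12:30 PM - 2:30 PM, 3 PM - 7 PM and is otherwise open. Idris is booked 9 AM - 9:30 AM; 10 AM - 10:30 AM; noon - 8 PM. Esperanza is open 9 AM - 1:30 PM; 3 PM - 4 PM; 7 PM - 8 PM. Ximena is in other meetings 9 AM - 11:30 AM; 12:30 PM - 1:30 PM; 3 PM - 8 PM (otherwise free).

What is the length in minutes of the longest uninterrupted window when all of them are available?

0

Yuki free: 10:30-11:00 (invert busy blocks within the working day).
Rosa free: 09:00-10:30, 11:30-12:30, 14:30-15:00, 19:00-20:00 (invert busy blocks within the working day).
Idris free: 09:30-10:00, 10:30-12:00 (invert busy blocks within the working day).
Esperanza free: 09:00-13:30, 15:00-16:00, 19:00-20:00.
Ximena free: 11:30-12:30, 13:30-15:00 (invert busy blocks within the working day).
Yuki ∩ Rosa: ∅.
Yuki ∩ Rosa ∩ Idris: ∅.
Yuki ∩ Rosa ∩ Idris ∩ Esperanza: ∅.
Yuki ∩ Rosa ∩ Idris ∩ Esperanza ∩ Ximena: ∅.
There is no time when everyone is free.
No common window exists, so the longest block is 0 minutes.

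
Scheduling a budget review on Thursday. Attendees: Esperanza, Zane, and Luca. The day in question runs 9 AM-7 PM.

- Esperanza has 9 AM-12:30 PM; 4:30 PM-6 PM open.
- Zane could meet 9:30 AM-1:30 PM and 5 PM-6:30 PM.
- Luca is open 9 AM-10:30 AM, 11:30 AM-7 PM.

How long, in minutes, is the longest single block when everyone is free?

Esperanza ∩ Zane: 09:30-12:30, 17:00-18:00.
Esperanza ∩ Zane ∩ Luca: 09:30-10:30, 11:30-12:30, 17:00-18:00.
Those are the intersection windows.
The longest is 09:30-10:30 at 60 minutes.

60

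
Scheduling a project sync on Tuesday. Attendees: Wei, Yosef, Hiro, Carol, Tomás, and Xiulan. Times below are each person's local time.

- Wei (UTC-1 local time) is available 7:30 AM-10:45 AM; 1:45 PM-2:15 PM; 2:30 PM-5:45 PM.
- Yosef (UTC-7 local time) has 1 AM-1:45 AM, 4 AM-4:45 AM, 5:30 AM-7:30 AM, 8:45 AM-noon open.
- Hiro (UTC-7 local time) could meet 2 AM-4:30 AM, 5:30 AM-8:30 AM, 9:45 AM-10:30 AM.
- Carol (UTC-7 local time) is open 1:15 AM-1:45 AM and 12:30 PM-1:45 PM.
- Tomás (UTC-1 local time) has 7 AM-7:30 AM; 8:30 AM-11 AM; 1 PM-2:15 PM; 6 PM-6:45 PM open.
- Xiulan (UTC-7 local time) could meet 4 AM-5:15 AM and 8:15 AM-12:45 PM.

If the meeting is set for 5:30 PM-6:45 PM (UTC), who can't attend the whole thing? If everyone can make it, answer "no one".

Carol, Hiro, Tomás

Wei in UTC: 08:30-11:45, 14:45-15:15, 15:30-18:45 (add 1h to convert from UTC-1).
Yosef in UTC: 08:00-08:45, 11:00-11:45, 12:30-14:30, 15:45-19:00 (add 7h to convert from UTC-7).
Hiro in UTC: 09:00-11:30, 12:30-15:30, 16:45-17:30 (add 7h to convert from UTC-7).
Carol in UTC: 08:15-08:45, 19:30-20:45 (add 7h to convert from UTC-7).
Tomás in UTC: 08:00-08:30, 09:30-12:00, 14:00-15:15, 19:00-19:45 (add 1h to convert from UTC-1).
Xiulan in UTC: 11:00-12:15, 15:15-19:45 (add 7h to convert from UTC-7).
Wei: free for 17:30-18:45. Yosef: free for 17:30-18:45. Hiro: not fully free for 17:30-18:45. Carol: not fully free for 17:30-18:45. Tomás: not fully free for 17:30-18:45. Xiulan: free for 17:30-18:45.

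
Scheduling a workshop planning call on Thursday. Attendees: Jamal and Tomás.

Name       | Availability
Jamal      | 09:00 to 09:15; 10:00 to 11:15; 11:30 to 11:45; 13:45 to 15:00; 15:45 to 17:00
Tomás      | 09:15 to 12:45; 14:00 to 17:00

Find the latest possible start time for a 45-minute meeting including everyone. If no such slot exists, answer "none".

16:15

Jamal ∩ Tomás: 10:00-11:15, 11:30-11:45, 14:00-15:00, 15:45-17:00.
Those are the intersection windows.
The last common window of at least 45 minutes is 15:45-17:00; a 45-minute meeting can start as late as 16:15 and still end by 17:00.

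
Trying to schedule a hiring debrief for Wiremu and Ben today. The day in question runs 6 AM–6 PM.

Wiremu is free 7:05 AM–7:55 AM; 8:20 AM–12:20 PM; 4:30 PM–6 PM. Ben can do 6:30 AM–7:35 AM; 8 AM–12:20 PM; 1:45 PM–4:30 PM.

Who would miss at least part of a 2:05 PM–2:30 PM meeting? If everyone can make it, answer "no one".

Wiremu

Wiremu: not fully free for 14:05-14:30. Ben: free for 14:05-14:30.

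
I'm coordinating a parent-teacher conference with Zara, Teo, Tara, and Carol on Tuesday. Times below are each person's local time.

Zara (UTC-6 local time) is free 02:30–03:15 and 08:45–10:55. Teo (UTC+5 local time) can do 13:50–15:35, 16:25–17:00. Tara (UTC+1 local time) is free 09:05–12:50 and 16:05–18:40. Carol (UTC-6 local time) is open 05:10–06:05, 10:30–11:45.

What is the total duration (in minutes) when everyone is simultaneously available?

Zara in UTC: 08:30-09:15, 14:45-16:55 (add 6h to convert from UTC-6).
Teo in UTC: 08:50-10:35, 11:25-12:00 (subtract 5h to convert from UTC+5).
Tara in UTC: 08:05-11:50, 15:05-17:40 (subtract 1h to convert from UTC+1).
Carol in UTC: 11:10-12:05, 16:30-17:45 (add 6h to convert from UTC-6).
Zara ∩ Teo: 08:50-09:15.
Zara ∩ Teo ∩ Tara: 08:50-09:15.
Zara ∩ Teo ∩ Tara ∩ Carol: ∅.
There is no time when everyone is free.
There is no common window, so the total is 0 minutes.

0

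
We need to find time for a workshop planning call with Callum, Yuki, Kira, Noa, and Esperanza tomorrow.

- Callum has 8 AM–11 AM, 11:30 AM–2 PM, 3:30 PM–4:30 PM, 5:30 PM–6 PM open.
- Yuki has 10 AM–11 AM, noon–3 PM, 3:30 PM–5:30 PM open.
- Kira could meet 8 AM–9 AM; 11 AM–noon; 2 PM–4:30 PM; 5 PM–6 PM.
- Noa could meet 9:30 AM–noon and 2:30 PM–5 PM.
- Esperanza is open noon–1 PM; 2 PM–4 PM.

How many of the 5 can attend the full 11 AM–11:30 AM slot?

Kira and Noa can make the full 11:00-11:30 slot — that's 2.

2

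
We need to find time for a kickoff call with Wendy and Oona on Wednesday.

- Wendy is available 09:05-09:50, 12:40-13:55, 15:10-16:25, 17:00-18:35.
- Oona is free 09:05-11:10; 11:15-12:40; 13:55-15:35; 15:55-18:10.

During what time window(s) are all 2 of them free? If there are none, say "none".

09:05-09:50, 15:10-15:35, 15:55-16:25, 17:00-18:10

Wendy ∩ Oona: 09:05-09:50, 15:10-15:35, 15:55-16:25, 17:00-18:10.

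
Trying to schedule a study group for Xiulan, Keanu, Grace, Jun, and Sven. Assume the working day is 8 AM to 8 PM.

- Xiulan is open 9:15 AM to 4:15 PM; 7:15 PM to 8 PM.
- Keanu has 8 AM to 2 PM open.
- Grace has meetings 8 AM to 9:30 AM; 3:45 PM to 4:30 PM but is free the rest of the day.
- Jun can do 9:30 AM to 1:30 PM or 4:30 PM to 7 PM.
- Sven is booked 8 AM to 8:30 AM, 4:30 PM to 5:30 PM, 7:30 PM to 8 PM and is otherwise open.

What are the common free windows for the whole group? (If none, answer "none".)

09:30-13:30

Xiulan free: 09:15-16:15, 19:15-20:00.
Keanu free: 08:00-14:00.
Grace free: 09:30-15:45, 16:30-20:00 (invert busy blocks within the working day).
Jun free: 09:30-13:30, 16:30-19:00.
Sven free: 08:30-16:30, 17:30-19:30 (invert busy blocks within the working day).
Xiulan ∩ Keanu: 09:15-14:00.
Xiulan ∩ Keanu ∩ Grace: 09:30-14:00.
Xiulan ∩ Keanu ∩ Grace ∩ Jun: 09:30-13:30.
Xiulan ∩ Keanu ∩ Grace ∩ Jun ∩ Sven: 09:30-13:30.
So the common availability across everyone is 09:30-13:30.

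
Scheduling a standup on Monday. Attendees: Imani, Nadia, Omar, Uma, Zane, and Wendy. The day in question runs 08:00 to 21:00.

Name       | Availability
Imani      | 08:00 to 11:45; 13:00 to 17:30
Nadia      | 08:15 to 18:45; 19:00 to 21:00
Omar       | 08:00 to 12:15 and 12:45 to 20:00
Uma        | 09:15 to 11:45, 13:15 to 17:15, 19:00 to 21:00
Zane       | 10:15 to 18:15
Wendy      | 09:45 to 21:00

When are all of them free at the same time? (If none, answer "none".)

Imani ∩ Nadia: 08:15-11:45, 13:00-17:30.
Imani ∩ Nadia ∩ Omar: 08:15-11:45, 13:00-17:30.
Imani ∩ Nadia ∩ Omar ∩ Uma: 09:15-11:45, 13:15-17:15.
Imani ∩ Nadia ∩ Omar ∩ Uma ∩ Zane: 10:15-11:45, 13:15-17:15.
Imani ∩ Nadia ∩ Omar ∩ Uma ∩ Zane ∩ Wendy: 10:15-11:45, 13:15-17:15.

10:15-11:45, 13:15-17:15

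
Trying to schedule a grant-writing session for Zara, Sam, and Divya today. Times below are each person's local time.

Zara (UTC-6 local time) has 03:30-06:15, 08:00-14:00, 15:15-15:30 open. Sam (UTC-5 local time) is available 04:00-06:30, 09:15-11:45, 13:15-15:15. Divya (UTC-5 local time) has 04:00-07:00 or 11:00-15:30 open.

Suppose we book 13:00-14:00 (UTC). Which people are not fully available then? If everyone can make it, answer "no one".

Divya, Sam, Zara

Zara in UTC: 09:30-12:15, 14:00-20:00, 21:15-21:30 (add 6h to convert from UTC-6).
Sam in UTC: 09:00-11:30, 14:15-16:45, 18:15-20:15 (add 5h to convert from UTC-5).
Divya in UTC: 09:00-12:00, 16:00-20:30 (add 5h to convert from UTC-5).
Zara: not fully free for 13:00-14:00. Sam: not fully free for 13:00-14:00. Divya: not fully free for 13:00-14:00.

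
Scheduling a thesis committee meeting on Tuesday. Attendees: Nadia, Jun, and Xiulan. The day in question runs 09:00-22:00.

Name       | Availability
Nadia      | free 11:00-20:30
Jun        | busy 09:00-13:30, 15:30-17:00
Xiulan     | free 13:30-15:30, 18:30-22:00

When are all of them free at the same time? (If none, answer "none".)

13:30-15:30, 18:30-20:30

Nadia free: 11:00-20:30.
Jun free: 13:30-15:30, 17:00-22:00 (invert busy blocks within the working day).
Xiulan free: 13:30-15:30, 18:30-22:00.
Nadia ∩ Jun: 13:30-15:30, 17:00-20:30.
Nadia ∩ Jun ∩ Xiulan: 13:30-15:30, 18:30-20:30.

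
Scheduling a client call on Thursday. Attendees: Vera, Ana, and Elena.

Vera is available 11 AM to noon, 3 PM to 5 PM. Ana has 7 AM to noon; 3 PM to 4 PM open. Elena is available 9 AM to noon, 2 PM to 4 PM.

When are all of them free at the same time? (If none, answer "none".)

11:00-12:00, 15:00-16:00

Vera ∩ Ana: 11:00-12:00, 15:00-16:00.
Vera ∩ Ana ∩ Elena: 11:00-12:00, 15:00-16:00.
So the common availability across everyone is 11:00-12:00, 15:00-16:00.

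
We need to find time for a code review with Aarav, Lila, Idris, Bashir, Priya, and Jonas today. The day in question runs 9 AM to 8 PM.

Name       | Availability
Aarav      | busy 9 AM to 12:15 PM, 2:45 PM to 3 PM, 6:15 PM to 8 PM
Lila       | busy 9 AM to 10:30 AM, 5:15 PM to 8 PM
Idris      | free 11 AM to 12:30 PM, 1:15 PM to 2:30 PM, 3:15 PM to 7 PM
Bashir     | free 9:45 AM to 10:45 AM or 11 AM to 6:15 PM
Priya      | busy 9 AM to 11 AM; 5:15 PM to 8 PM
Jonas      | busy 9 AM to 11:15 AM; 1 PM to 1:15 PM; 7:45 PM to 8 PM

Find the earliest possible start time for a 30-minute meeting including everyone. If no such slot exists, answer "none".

Aarav free: 12:15-14:45, 15:00-18:15 (invert busy blocks within the working day).
Lila free: 10:30-17:15 (invert busy blocks within the working day).
Idris free: 11:00-12:30, 13:15-14:30, 15:15-19:00.
Bashir free: 09:45-10:45, 11:00-18:15.
Priya free: 11:00-17:15 (invert busy blocks within the working day).
Jonas free: 11:15-13:00, 13:15-19:45 (invert busy blocks within the working day).
Aarav ∩ Lila: 12:15-14:45, 15:00-17:15.
Aarav ∩ Lila ∩ Idris: 12:15-12:30, 13:15-14:30, 15:15-17:15.
Aarav ∩ Lila ∩ Idris ∩ Bashir: 12:15-12:30, 13:15-14:30, 15:15-17:15.
Aarav ∩ Lila ∩ Idris ∩ Bashir ∩ Priya: 12:15-12:30, 13:15-14:30, 15:15-17:15.
Aarav ∩ Lila ∩ Idris ∩ Bashir ∩ Priya ∩ Jonas: 12:15-12:30, 13:15-14:30, 15:15-17:15.
So the common availability across everyone is 12:15-12:30, 13:15-14:30, 15:15-17:15.
The first common window of at least 30 minutes is 13:15-14:30, so the earliest start is 13:15.

13:15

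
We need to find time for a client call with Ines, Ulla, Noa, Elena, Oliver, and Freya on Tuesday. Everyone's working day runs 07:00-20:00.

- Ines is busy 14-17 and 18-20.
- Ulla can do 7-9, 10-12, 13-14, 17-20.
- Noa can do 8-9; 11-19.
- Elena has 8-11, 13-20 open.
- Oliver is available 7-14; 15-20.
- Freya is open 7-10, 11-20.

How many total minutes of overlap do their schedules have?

180

Ines free: 07:00-14:00, 17:00-18:00 (invert busy blocks within the working day).
Ulla free: 07:00-09:00, 10:00-12:00, 13:00-14:00, 17:00-20:00.
Noa free: 08:00-09:00, 11:00-19:00.
Elena free: 08:00-11:00, 13:00-20:00.
Oliver free: 07:00-14:00, 15:00-20:00.
Freya free: 07:00-10:00, 11:00-20:00.
Ines ∩ Ulla: 07:00-09:00, 10:00-12:00, 13:00-14:00, 17:00-18:00.
Ines ∩ Ulla ∩ Noa: 08:00-09:00, 11:00-12:00, 13:00-14:00, 17:00-18:00.
Ines ∩ Ulla ∩ Noa ∩ Elena: 08:00-09:00, 13:00-14:00, 17:00-18:00.
Ines ∩ Ulla ∩ Noa ∩ Elena ∩ Oliver: 08:00-09:00, 13:00-14:00, 17:00-18:00.
Ines ∩ Ulla ∩ Noa ∩ Elena ∩ Oliver ∩ Freya: 08:00-09:00, 13:00-14:00, 17:00-18:00.
Summing the common windows: 60 + 60 + 60 = 180 minutes.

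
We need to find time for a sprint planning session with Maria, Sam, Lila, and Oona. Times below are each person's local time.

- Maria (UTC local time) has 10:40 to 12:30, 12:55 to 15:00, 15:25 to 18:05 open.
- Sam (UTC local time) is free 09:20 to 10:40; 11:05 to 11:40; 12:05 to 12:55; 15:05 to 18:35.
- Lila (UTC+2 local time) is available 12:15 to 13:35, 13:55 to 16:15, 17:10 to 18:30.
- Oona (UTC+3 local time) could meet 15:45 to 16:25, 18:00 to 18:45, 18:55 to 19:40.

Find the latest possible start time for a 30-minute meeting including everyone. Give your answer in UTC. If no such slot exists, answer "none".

Maria in UTC: 10:40-12:30, 12:55-15:00, 15:25-18:05.
Sam in UTC: 09:20-10:40, 11:05-11:40, 12:05-12:55, 15:05-18:35.
Lila in UTC: 10:15-11:35, 11:55-14:15, 15:10-16:30 (subtract 2h to convert from UTC+2).
Oona in UTC: 12:45-13:25, 15:00-15:45, 15:55-16:40 (subtract 3h to convert from UTC+3).
Maria ∩ Sam: 11:05-11:40, 12:05-12:30, 15:25-18:05.
Maria ∩ Sam ∩ Lila: 11:05-11:35, 12:05-12:30, 15:25-16:30.
Maria ∩ Sam ∩ Lila ∩ Oona: 15:25-15:45, 15:55-16:30.
The last common window of at least 30 minutes is 15:55-16:30; a 30-minute meeting can start as late as 16:00 and still end by 16:30.

16:00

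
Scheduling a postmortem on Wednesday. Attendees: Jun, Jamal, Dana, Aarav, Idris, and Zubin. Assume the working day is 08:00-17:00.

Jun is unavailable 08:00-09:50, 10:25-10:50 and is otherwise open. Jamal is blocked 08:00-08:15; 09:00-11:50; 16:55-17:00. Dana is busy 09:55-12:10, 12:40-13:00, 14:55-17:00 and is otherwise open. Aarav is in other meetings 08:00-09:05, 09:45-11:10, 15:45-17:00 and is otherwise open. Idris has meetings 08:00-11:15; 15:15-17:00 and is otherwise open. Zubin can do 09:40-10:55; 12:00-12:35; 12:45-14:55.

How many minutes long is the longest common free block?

115

Jun free: 09:50-10:25, 10:50-17:00 (invert busy blocks within the working day).
Jamal free: 08:15-09:00, 11:50-16:55 (invert busy blocks within the working day).
Dana free: 08:00-09:55, 12:10-12:40, 13:00-14:55 (invert busy blocks within the working day).
Aarav free: 09:05-09:45, 11:10-15:45 (invert busy blocks within the working day).
Idris free: 11:15-15:15 (invert busy blocks within the working day).
Zubin free: 09:40-10:55, 12:00-12:35, 12:45-14:55.
Jun ∩ Jamal: 11:50-16:55.
Jun ∩ Jamal ∩ Dana: 12:10-12:40, 13:00-14:55.
Jun ∩ Jamal ∩ Dana ∩ Aarav: 12:10-12:40, 13:00-14:55.
Jun ∩ Jamal ∩ Dana ∩ Aarav ∩ Idris: 12:10-12:40, 13:00-14:55.
Jun ∩ Jamal ∩ Dana ∩ Aarav ∩ Idris ∩ Zubin: 12:10-12:35, 13:00-14:55.
Those are the intersection windows.
The longest is 13:00-14:55 at 115 minutes.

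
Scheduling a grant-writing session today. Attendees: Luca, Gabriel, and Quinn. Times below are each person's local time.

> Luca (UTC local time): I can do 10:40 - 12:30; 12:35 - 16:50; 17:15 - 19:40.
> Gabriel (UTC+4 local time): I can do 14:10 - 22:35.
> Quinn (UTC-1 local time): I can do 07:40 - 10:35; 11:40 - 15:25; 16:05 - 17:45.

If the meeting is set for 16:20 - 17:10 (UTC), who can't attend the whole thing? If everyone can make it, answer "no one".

Luca in UTC: 10:40-12:30, 12:35-16:50, 17:15-19:40.
Gabriel in UTC: 10:10-18:35 (subtract 4h to convert from UTC+4).
Quinn in UTC: 08:40-11:35, 12:40-16:25, 17:05-18:45 (add 1h to convert from UTC-1).
Luca: not fully free for 16:20-17:10. Gabriel: free for 16:20-17:10. Quinn: not fully free for 16:20-17:10.

Luca, Quinn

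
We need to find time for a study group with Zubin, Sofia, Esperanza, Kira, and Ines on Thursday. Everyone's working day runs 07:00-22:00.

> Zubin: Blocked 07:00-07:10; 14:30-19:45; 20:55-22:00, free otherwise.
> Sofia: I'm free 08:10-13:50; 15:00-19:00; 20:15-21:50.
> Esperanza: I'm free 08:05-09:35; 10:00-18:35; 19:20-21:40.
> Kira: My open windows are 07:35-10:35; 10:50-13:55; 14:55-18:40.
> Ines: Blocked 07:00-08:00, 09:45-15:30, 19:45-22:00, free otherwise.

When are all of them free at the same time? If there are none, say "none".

08:10-09:35

Zubin free: 07:10-14:30, 19:45-20:55 (invert busy blocks within the working day).
Sofia free: 08:10-13:50, 15:00-19:00, 20:15-21:50.
Esperanza free: 08:05-09:35, 10:00-18:35, 19:20-21:40.
Kira free: 07:35-10:35, 10:50-13:55, 14:55-18:40.
Ines free: 08:00-09:45, 15:30-19:45 (invert busy blocks within the working day).
Zubin ∩ Sofia: 08:10-13:50, 20:15-20:55.
Zubin ∩ Sofia ∩ Esperanza: 08:10-09:35, 10:00-13:50, 20:15-20:55.
Zubin ∩ Sofia ∩ Esperanza ∩ Kira: 08:10-09:35, 10:00-10:35, 10:50-13:50.
Zubin ∩ Sofia ∩ Esperanza ∩ Kira ∩ Ines: 08:10-09:35.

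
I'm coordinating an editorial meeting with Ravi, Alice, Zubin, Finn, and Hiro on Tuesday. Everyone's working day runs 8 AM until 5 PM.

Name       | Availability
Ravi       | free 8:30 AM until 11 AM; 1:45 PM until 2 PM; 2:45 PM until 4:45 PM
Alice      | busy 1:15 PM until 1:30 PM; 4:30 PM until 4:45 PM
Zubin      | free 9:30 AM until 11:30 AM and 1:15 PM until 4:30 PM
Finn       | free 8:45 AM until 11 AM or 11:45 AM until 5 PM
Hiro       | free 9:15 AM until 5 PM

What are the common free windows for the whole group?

09:30-11:00, 13:45-14:00, 14:45-16:30

Ravi free: 08:30-11:00, 13:45-14:00, 14:45-16:45.
Alice free: 08:00-13:15, 13:30-16:30, 16:45-17:00 (invert busy blocks within the working day).
Zubin free: 09:30-11:30, 13:15-16:30.
Finn free: 08:45-11:00, 11:45-17:00.
Hiro free: 09:15-17:00.
Ravi ∩ Alice: 08:30-11:00, 13:45-14:00, 14:45-16:30.
Ravi ∩ Alice ∩ Zubin: 09:30-11:00, 13:45-14:00, 14:45-16:30.
Ravi ∩ Alice ∩ Zubin ∩ Finn: 09:30-11:00, 13:45-14:00, 14:45-16:30.
Ravi ∩ Alice ∩ Zubin ∩ Finn ∩ Hiro: 09:30-11:00, 13:45-14:00, 14:45-16:30.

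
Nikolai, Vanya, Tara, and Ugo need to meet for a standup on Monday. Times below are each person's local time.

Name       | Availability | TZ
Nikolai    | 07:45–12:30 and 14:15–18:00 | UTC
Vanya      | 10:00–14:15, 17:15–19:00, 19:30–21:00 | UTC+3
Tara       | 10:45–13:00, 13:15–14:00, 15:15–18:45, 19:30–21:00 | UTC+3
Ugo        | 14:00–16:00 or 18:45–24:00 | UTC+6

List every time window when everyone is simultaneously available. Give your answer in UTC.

08:00-10:00, 14:15-15:45, 16:30-18:00

Nikolai in UTC: 07:45-12:30, 14:15-18:00.
Vanya in UTC: 07:00-11:15, 14:15-16:00, 16:30-18:00 (subtract 3h to convert from UTC+3).
Tara in UTC: 07:45-10:00, 10:15-11:00, 12:15-15:45, 16:30-18:00 (subtract 3h to convert from UTC+3).
Ugo in UTC: 08:00-10:00, 12:45-18:00 (subtract 6h to convert from UTC+6).
Nikolai ∩ Vanya: 07:45-11:15, 14:15-16:00, 16:30-18:00.
Nikolai ∩ Vanya ∩ Tara: 07:45-10:00, 10:15-11:00, 14:15-15:45, 16:30-18:00.
Nikolai ∩ Vanya ∩ Tara ∩ Ugo: 08:00-10:00, 14:15-15:45, 16:30-18:00.
So the common availability across everyone is 08:00-10:00, 14:15-15:45, 16:30-18:00.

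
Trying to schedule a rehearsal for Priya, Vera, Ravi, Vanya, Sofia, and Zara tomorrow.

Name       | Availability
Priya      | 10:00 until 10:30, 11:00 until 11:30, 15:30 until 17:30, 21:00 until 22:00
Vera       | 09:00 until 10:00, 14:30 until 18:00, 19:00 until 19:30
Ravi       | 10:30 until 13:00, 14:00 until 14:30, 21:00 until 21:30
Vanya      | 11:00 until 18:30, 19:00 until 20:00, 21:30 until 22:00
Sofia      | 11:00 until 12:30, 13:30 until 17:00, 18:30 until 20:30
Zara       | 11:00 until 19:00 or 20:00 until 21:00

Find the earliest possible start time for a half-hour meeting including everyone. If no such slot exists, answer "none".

none

Priya ∩ Vera: 15:30-17:30.
Priya ∩ Vera ∩ Ravi: ∅.
Priya ∩ Vera ∩ Ravi ∩ Vanya: ∅.
Priya ∩ Vera ∩ Ravi ∩ Vanya ∩ Sofia: ∅.
Priya ∩ Vera ∩ Ravi ∩ Vanya ∩ Sofia ∩ Zara: ∅.
There is no time when everyone is free.
No common window is at least 30 minutes long.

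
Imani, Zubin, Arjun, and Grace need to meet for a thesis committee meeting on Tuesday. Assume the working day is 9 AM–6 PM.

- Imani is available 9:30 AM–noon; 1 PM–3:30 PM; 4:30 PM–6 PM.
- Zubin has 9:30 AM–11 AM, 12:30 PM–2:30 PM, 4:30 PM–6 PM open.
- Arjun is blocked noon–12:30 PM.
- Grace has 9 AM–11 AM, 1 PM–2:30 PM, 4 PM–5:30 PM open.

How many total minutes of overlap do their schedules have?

240

Imani free: 09:30-12:00, 13:00-15:30, 16:30-18:00.
Zubin free: 09:30-11:00, 12:30-14:30, 16:30-18:00.
Arjun free: 09:00-12:00, 12:30-18:00 (invert busy blocks within the working day).
Grace free: 09:00-11:00, 13:00-14:30, 16:00-17:30.
Imani ∩ Zubin: 09:30-11:00, 13:00-14:30, 16:30-18:00.
Imani ∩ Zubin ∩ Arjun: 09:30-11:00, 13:00-14:30, 16:30-18:00.
Imani ∩ Zubin ∩ Arjun ∩ Grace: 09:30-11:00, 13:00-14:30, 16:30-17:30.
Summing the common windows: 90 + 90 + 60 = 240 minutes.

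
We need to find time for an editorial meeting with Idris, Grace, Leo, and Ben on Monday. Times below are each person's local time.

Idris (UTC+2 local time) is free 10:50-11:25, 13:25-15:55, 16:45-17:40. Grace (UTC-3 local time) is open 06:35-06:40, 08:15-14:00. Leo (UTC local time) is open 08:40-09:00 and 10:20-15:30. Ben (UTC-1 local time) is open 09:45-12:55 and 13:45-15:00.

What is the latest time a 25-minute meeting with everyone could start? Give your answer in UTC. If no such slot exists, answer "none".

15:05

Idris in UTC: 08:50-09:25, 11:25-13:55, 14:45-15:40 (subtract 2h to convert from UTC+2).
Grace in UTC: 09:35-09:40, 11:15-17:00 (add 3h to convert from UTC-3).
Leo in UTC: 08:40-09:00, 10:20-15:30.
Ben in UTC: 10:45-13:55, 14:45-16:00 (add 1h to convert from UTC-1).
Idris ∩ Grace: 11:25-13:55, 14:45-15:40.
Idris ∩ Grace ∩ Leo: 11:25-13:55, 14:45-15:30.
Idris ∩ Grace ∩ Leo ∩ Ben: 11:25-13:55, 14:45-15:30.
Those are the intersection windows.
The last common window of at least 25 minutes is 14:45-15:30; a 25-minute meeting can start as late as 15:05 and still end by 15:30.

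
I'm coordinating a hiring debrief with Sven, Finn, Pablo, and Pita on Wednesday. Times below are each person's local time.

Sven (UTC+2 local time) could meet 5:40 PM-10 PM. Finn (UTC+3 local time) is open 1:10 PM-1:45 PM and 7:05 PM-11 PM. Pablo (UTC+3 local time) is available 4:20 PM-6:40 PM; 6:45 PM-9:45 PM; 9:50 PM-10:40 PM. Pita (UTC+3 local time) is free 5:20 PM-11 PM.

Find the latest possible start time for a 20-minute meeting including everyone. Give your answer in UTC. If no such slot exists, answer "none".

Sven in UTC: 15:40-20:00 (subtract 2h to convert from UTC+2).
Finn in UTC: 10:10-10:45, 16:05-20:00 (subtract 3h to convert from UTC+3).
Pablo in UTC: 13:20-15:40, 15:45-18:45, 18:50-19:40 (subtract 3h to convert from UTC+3).
Pita in UTC: 14:20-20:00 (subtract 3h to convert from UTC+3).
Sven ∩ Finn: 16:05-20:00.
Sven ∩ Finn ∩ Pablo: 16:05-18:45, 18:50-19:40.
Sven ∩ Finn ∩ Pablo ∩ Pita: 16:05-18:45, 18:50-19:40.
The last common window of at least 20 minutes is 18:50-19:40; a 20-minute meeting can start as late as 19:20 and still end by 19:40.

19:20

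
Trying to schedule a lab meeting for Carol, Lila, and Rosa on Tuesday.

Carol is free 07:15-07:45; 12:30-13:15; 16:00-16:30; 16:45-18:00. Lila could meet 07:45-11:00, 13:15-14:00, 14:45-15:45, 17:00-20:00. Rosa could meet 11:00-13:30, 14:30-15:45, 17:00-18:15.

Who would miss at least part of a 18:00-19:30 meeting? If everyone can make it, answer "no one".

Carol, Rosa

Carol: not fully free for 18:00-19:30. Lila: free for 18:00-19:30. Rosa: not fully free for 18:00-19:30.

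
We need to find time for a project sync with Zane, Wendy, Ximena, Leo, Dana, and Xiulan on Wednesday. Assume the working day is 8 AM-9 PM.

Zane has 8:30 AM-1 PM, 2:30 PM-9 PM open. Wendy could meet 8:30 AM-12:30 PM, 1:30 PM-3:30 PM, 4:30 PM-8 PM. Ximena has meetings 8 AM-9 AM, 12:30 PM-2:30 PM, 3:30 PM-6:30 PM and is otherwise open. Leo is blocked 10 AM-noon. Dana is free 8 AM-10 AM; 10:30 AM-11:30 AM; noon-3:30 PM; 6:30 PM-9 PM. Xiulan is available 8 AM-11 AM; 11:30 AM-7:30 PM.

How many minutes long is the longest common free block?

Zane free: 08:30-13:00, 14:30-21:00.
Wendy free: 08:30-12:30, 13:30-15:30, 16:30-20:00.
Ximena free: 09:00-12:30, 14:30-15:30, 18:30-21:00 (invert busy blocks within the working day).
Leo free: 08:00-10:00, 12:00-21:00 (invert busy blocks within the working day).
Dana free: 08:00-10:00, 10:30-11:30, 12:00-15:30, 18:30-21:00.
Xiulan free: 08:00-11:00, 11:30-19:30.
Zane ∩ Wendy: 08:30-12:30, 14:30-15:30, 16:30-20:00.
Zane ∩ Wendy ∩ Ximena: 09:00-12:30, 14:30-15:30, 18:30-20:00.
Zane ∩ Wendy ∩ Ximena ∩ Leo: 09:00-10:00, 12:00-12:30, 14:30-15:30, 18:30-20:00.
Zane ∩ Wendy ∩ Ximena ∩ Leo ∩ Dana: 09:00-10:00, 12:00-12:30, 14:30-15:30, 18:30-20:00.
Zane ∩ Wendy ∩ Ximena ∩ Leo ∩ Dana ∩ Xiulan: 09:00-10:00, 12:00-12:30, 14:30-15:30, 18:30-19:30.
The longest is 09:00-10:00 at 60 minutes.

60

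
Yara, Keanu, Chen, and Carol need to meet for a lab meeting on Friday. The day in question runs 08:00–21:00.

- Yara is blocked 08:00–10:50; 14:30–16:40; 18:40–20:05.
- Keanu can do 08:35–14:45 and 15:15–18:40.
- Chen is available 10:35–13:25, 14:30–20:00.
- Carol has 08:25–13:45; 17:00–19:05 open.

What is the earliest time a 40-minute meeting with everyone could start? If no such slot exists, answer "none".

10:50

Yara free: 10:50-14:30, 16:40-18:40, 20:05-21:00 (invert busy blocks within the working day).
Keanu free: 08:35-14:45, 15:15-18:40.
Chen free: 10:35-13:25, 14:30-20:00.
Carol free: 08:25-13:45, 17:00-19:05.
Yara ∩ Keanu: 10:50-14:30, 16:40-18:40.
Yara ∩ Keanu ∩ Chen: 10:50-13:25, 16:40-18:40.
Yara ∩ Keanu ∩ Chen ∩ Carol: 10:50-13:25, 17:00-18:40.
Those are the intersection windows.
The first common window of at least 40 minutes is 10:50-13:25, so the earliest start is 10:50.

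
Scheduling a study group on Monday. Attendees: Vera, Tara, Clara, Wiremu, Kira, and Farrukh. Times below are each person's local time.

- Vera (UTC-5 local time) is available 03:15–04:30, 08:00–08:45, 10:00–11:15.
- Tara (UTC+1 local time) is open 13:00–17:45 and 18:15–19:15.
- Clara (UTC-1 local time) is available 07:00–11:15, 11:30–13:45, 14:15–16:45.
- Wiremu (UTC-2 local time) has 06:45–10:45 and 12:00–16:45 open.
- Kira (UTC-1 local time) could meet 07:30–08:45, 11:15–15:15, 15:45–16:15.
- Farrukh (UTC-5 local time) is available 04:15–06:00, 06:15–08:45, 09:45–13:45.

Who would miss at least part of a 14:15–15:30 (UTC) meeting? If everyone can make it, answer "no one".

Clara, Farrukh, Vera

Vera in UTC: 08:15-09:30, 13:00-13:45, 15:00-16:15 (add 5h to convert from UTC-5).
Tara in UTC: 12:00-16:45, 17:15-18:15 (subtract 1h to convert from UTC+1).
Clara in UTC: 08:00-12:15, 12:30-14:45, 15:15-17:45 (add 1h to convert from UTC-1).
Wiremu in UTC: 08:45-12:45, 14:00-18:45 (add 2h to convert from UTC-2).
Kira in UTC: 08:30-09:45, 12:15-16:15, 16:45-17:15 (add 1h to convert from UTC-1).
Farrukh in UTC: 09:15-11:00, 11:15-13:45, 14:45-18:45 (add 5h to convert from UTC-5).
Vera: not fully free for 14:15-15:30. Tara: free for 14:15-15:30. Clara: not fully free for 14:15-15:30. Wiremu: free for 14:15-15:30. Kira: free for 14:15-15:30. Farrukh: not fully free for 14:15-15:30.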